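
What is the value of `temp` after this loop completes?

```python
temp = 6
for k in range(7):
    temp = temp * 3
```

Multiply by 3, 7 times: 6 * 3^7 = 13122
`temp` takes the values: 6 → 18 → 54 → 162 → 486 → 1458 → 4374 → 13122

Answer: 13122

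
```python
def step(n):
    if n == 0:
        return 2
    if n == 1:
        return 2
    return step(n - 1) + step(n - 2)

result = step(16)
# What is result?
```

Build up from base cases: step(0)=2, step(1)=2, step(2)=4, step(3)=6, step(4)=10, step(5)=16, step(6)=26, ..., step(16)=3194

Answer: 3194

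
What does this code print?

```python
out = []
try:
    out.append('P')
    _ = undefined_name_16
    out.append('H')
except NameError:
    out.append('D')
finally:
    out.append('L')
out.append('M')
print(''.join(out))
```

Execution trace: 'P' (try body) → 'D' (except NameError) → 'L' (finally) → 'M' (after the try/except). Output: PDLM

Answer: PDLM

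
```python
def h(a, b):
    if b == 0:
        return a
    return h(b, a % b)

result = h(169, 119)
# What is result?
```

h(169, 119) -> h(119, 50) -> h(50, 19) -> h(19, 12) -> h(12, 7) -> h(7, 5) -> h(5, 2) -> h(2, 1) -> h(1, 0) -> 1

Answer: 1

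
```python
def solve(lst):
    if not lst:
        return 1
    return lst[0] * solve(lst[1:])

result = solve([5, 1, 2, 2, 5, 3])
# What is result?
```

Product over [5, 1, 2, 2, 5, 3] = 5 * 1 * 2 * 2 * 5 * 3 = 300

Answer: 300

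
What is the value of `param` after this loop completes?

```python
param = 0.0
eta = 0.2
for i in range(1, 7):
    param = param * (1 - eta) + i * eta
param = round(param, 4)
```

Moving average with lr=0.2
`param` takes the values: 0.0 → 0.2 → 0.56 → 1.048 → 1.6384 → 2.31072 → 3.048576 → 3.0486

Answer: 3.0486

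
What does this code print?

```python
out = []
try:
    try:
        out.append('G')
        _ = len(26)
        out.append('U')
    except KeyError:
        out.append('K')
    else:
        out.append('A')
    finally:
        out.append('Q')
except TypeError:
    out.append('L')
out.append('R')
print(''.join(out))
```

Execution trace: 'G' (try body) → 'Q' (finally) → 'L' (outer except TypeError) → 'R' (after the try/except). Output: GQLR

Answer: GQLR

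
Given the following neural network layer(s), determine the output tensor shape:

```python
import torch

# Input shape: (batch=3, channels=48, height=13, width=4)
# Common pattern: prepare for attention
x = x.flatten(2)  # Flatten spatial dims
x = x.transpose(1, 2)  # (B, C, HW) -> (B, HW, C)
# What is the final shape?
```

Input: (3, 48, 13, 4) -> after flatten(2): (3, 48, 52) -> Output: (3, 52, 48)

Answer: (3, 52, 48)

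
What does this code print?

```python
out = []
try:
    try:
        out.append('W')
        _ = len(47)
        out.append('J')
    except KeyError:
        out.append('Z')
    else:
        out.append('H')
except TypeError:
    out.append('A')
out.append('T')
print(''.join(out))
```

Execution trace: 'W' (try body) → 'A' (outer except TypeError) → 'T' (after the try/except). Output: WAT

Answer: WAT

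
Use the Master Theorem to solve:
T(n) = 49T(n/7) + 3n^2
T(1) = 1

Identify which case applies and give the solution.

a=49, b=7, f(n)=3n^2. log_7(49) = 2. Since c=2 = 2, Case 2 applies: T(n) = Θ(n^log_b(a) · log n) = O(n^2 log n).

Answer: O(n^2 log n) - Case 2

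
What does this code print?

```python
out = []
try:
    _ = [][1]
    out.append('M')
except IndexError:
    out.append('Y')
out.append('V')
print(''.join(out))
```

Execution trace: 'Y' (except IndexError) → 'V' (after the try/except). Output: YV

Answer: YV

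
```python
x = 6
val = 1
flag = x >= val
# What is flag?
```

Trace:
`x = 6` → x = 6
`val = 1` → val = 1
`flag = x >= val` → flag = True
So flag = True

Answer: True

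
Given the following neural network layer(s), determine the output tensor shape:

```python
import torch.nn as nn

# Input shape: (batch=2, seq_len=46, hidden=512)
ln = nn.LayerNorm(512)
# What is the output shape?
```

Input: (2, 46, 512) -> Output: (2, 46, 512)

Answer: (2, 46, 512)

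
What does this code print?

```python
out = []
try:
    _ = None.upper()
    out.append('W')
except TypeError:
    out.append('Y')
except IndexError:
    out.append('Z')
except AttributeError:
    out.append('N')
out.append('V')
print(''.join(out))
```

Execution trace: 'N' (except AttributeError) → 'V' (after the try/except). Output: NV

Answer: NV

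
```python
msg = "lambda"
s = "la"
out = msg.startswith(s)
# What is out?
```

Trace:
`msg = "lambda"` → msg = 'lambda'
`s = "la"` → s = 'la'
`out = msg.startswith(s)` → out = True
So out = True

Answer: True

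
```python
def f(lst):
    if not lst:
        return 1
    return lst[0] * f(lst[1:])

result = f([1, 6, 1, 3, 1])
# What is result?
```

Product over [1, 6, 1, 3, 1] = 1 * 6 * 1 * 3 * 1 = 18

Answer: 18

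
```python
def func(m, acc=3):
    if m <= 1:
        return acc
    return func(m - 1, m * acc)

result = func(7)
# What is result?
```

Accumulator trace (n, acc): (7, 3) -> (6, 21) -> (5, 126) -> (4, 630) -> (3, 2520) -> (2, 7560) -> (1, 15120) -> return 15120

Answer: 15120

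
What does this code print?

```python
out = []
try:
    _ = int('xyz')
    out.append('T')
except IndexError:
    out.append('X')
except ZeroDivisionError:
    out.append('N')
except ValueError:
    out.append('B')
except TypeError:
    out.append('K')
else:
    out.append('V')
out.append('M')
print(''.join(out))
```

Execution trace: 'B' (except ValueError) → 'M' (after the try/except). Output: BM

Answer: BM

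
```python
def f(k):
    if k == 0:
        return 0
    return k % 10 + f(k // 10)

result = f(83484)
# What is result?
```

Sum of digits of 83484: 4 + 8 + 4 + 3 + 8 = 27

Answer: 27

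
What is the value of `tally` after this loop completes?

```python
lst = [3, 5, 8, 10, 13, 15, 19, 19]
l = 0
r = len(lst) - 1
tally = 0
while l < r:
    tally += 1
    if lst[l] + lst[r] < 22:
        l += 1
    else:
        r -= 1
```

Steps to find pair summing to 22
`tally` takes the values: 0 → 1 → 2 → 3 → 4 → 5 → 6 → 7

Answer: 7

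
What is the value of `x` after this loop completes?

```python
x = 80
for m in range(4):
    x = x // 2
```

Halve 4 times: 80 // 2^4 = 5
`x` takes the values: 80 → 40 → 20 → 10 → 5

Answer: 5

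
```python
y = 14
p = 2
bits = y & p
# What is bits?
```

Trace:
`y = 14` → y = 14
`p = 2` → p = 2
`bits = y & p` → bits = 2
So bits = 2

Answer: 2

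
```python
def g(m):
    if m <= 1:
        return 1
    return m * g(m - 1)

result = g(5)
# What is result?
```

g(5) = 5 * 4 * 3 * 2 * 1 = 120

Answer: 120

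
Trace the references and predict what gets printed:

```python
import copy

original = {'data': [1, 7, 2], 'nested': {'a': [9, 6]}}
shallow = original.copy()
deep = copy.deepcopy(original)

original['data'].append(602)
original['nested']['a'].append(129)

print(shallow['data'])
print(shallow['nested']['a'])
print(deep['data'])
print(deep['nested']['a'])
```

Key concept: comparing shallow vs deep copy.
Step by step:
`original = {'data': [1, 7, 2], 'nested': {'a': [9, 6]}}` → original = {'data': [1, 7, 2], 'nested': {'a': [9, 6]}}
`shallow = original.copy()` → shallow = {'data': [1, 7, 2], 'nested': {'a': [9, 6]}}
`deep = copy.deepcopy(original)` → deep = {'data': [1, 7, 2], 'nested': {'a': [9, 6]}}
`original['data'].append(602)` → original = {'data': [1, 7, 2, 602], 'nested': {'a': [9, 6]}}; shallow = {'data': [1, 7, 2, 602], 'nested': {'a': [9, 6]}}
`original['nested']['a'].append(129)` → original = {'data': [1, 7, 2, 602], 'nested': {'a': [9, 6, 129]}}; shallow = {'data': [1, 7, 2, 602], 'nested': {'a': [9, 6, 129]}}
`print(shallow['data'])` → prints [1, 7, 2, 602]
`print(shallow['nested']['a'])` → prints [9, 6, 129]
`print(deep['data'])` → prints [1, 7, 2]
`print(deep['nested']['a'])` → prints [9, 6]

Answer:
[1, 7, 2, 602]
[9, 6, 129]
[1, 7, 2]
[9, 6]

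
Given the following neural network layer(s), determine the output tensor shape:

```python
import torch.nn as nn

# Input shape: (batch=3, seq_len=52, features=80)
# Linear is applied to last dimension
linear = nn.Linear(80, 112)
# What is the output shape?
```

Input: (3, 52, 80) -> Output: (3, 52, 112)

Answer: (3, 52, 112)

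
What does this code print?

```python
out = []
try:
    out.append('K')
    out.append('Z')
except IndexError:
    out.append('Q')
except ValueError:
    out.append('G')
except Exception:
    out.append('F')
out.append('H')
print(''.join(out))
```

Execution trace: 'K' (try body) → 'Z' (try body, no exception) → 'H' (after the try/except). Output: KZH

Answer: KZH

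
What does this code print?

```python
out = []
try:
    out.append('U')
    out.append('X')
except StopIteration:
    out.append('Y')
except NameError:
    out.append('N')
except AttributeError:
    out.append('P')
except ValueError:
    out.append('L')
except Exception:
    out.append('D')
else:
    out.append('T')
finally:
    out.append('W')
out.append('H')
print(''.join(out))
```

Execution trace: 'U' (try body) → 'X' (try body, no exception) → 'T' (else) → 'W' (finally) → 'H' (after the try/except). Output: UXTWH

Answer: UXTWH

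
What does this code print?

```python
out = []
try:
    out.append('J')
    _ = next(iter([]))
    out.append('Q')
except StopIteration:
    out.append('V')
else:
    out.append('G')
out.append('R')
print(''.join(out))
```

Execution trace: 'J' (try body) → 'V' (except StopIteration) → 'R' (after the try/except). Output: JVR

Answer: JVR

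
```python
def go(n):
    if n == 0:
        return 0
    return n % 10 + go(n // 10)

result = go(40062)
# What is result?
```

Sum of digits of 40062: 2 + 6 + 0 + 0 + 4 = 12

Answer: 12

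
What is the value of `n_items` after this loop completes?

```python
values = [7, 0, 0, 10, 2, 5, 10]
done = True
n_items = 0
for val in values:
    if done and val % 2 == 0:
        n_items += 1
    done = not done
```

Count even values at even positions
`n_items` takes the values: 0 → 1 → 2 → 3

Answer: 3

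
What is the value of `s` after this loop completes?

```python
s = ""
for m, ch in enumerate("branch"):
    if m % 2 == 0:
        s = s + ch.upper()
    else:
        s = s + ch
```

Uppercase even positions in 'branch'
`s` takes the values: "" → "B" → "Br" → "BrA" → "BrAn" → "BrAnC" → "BrAnCh"

Answer: "BrAnCh"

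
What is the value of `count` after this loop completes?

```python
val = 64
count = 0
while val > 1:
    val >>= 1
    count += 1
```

Count right shifts until 1
`count` takes the values: 0 → 1 → 2 → 3 → 4 → 5 → 6

Answer: 6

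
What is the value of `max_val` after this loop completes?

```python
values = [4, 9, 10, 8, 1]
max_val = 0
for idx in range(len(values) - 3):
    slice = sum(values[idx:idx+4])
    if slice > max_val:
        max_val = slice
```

Max sum of 4-element window in [4, 9, 10, 8, 1]
`max_val` takes the values: 0 → 31

Answer: 31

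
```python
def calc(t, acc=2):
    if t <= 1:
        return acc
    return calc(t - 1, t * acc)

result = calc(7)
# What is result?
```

Accumulator trace (n, acc): (7, 2) -> (6, 14) -> (5, 84) -> (4, 420) -> (3, 1680) -> (2, 5040) -> (1, 10080) -> return 10080

Answer: 10080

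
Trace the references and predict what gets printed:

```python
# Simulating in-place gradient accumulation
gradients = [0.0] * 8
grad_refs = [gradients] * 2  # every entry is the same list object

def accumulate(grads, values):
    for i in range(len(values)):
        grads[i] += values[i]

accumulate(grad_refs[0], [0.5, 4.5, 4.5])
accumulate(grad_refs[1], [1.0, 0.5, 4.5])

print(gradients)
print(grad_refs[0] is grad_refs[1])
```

Key concept: gradient accumulation aliasing.
Step by step:
`gradients = [0.0] * 8` → gradients = [0.0, 0.0, 0.0, 0.0, 0.0, 0.0, 0.0, 0.0]
`grad_refs = [gradients] * 2` → grad_refs = [[0.0, 0.0, 0.0, 0.0, 0.0, 0.0, 0.0, 0.0], [0.0, 0.0, 0.0, 0.0, 0.0, 0.0, 0.0, 0.0]]
`accumulate(grad_refs[0], [0.5, 4.5, 4.5])` → gradients = [0.5, 4.5, 4.5, 0.0, 0.0, 0.0, 0.0, 0.0]; grad_refs = [[0.5, 4.5, 4.5, 0.0, 0.0, 0.0, 0.0, 0.0], [0.5, 4.5, 4.5, 0.0, 0.0, 0.0, 0.0, 0.0]]
`accumulate(grad_refs[1], [1.0, 0.5, 4.5])` → gradients = [1.5, 5.0, 9.0, 0.0, 0.0, 0.0, 0.0, 0.0]; grad_refs = [[1.5, 5.0, 9.0, 0.0, 0.0, 0.0, 0.0, 0.0], [1.5, 5.0, 9.0, 0.0, 0.0, 0.0, 0.0, 0.0]]
`print(gradients)` → prints [1.5, 5.0, 9.0, 0.0, 0.0, 0.0, 0.0, 0.0]
`print(grad_refs[0] is grad_refs[1])` → prints True

Answer:
[1.5, 5.0, 9.0, 0.0, 0.0, 0.0, 0.0, 0.0]
True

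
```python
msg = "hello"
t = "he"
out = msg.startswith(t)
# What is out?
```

Trace:
`msg = "hello"` → msg = 'hello'
`t = "he"` → t = 'he'
`out = msg.startswith(t)` → out = True
So out = True

Answer: True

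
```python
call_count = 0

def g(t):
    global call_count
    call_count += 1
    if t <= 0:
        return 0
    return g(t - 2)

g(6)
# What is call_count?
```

Linear recursion stepping by 2: 4 calls from t=6 down to ≤0.

Answer: 4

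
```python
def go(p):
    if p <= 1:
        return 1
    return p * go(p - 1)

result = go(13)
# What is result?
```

go(13) = 13 * 12 * 11 * 10 * 9 * 8 * 7 * 6 * 5 * 4 * 3 * 2 * 1 = 6227020800

Answer: 6227020800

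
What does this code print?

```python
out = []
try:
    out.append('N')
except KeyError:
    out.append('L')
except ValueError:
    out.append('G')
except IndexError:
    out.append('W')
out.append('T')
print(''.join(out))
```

Execution trace: 'N' (try body, no exception) → 'T' (after the try/except). Output: NT

Answer: NT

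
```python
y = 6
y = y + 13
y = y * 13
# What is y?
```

Trace:
`y = 6` → y = 6
`y = y + 13` → y = 19
`y = y * 13` → y = 247
So y = 247

Answer: 247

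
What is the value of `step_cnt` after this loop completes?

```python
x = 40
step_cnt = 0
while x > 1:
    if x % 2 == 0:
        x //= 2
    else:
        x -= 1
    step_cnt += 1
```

Steps to reduce 40 to 1
`step_cnt` takes the values: 0 → 1 → 2 → 3 → 4 → 5 → 6

Answer: 6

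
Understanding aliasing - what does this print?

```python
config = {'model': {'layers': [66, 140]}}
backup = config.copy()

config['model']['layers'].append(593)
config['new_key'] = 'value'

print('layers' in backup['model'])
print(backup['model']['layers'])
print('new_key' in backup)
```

Key concept: shallow copy gotcha with nested dict.
Step by step:
`config = {'model': {'layers': [66, 140]}}` → config = {'model': {'layers': [66, 140]}}
`backup = config.copy()` → backup = {'model': {'layers': [66, 140]}}
`config['model']['layers'].append(593)` → config = {'model': {'layers': [66, 140, 593]}}; backup = {'model': {'layers': [66, 140, 593]}}
`config['new_key'] = 'value'` → config = {'model': {'layers': [66, 140, 593]}, 'new_key': 'value'}
`print('layers' in backup['model'])` → prints True
`print(backup['model']['layers'])` → prints [66, 140, 593]
`print('new_key' in backup)` → prints False

Answer:
True
[66, 140, 593]
False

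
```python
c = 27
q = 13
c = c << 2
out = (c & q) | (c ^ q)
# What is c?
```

Trace:
`c = 27` → c = 27
`q = 13` → q = 13
`c = c << 2` → c = 108
`out = (c & q) | (c ^ q)` → out = 109
So c = 108

Answer: 108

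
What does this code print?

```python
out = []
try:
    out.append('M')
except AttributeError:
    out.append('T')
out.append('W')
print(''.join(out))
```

Execution trace: 'M' (try body, no exception) → 'W' (after the try/except). Output: MW

Answer: MW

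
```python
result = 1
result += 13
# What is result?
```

Trace:
`result = 1` → result = 1
`result += 13` → result = 14
So result = 14

Answer: 14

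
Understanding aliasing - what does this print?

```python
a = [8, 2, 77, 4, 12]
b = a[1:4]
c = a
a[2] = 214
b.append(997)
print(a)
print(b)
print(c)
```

Key concept: slice vs alias.
Step by step:
`a = [8, 2, 77, 4, 12]` → a = [8, 2, 77, 4, 12]
`b = a[1:4]` → b = [2, 77, 4]
`c = a` → c = [8, 2, 77, 4, 12] (same object as a)
`a[2] = 214` → a = [8, 2, 214, 4, 12] (same object as c); c = [8, 2, 214, 4, 12] (same object as a)
`b.append(997)` → b = [2, 77, 4, 997]
`print(a)` → prints [8, 2, 214, 4, 12]
`print(b)` → prints [2, 77, 4, 997]
`print(c)` → prints [8, 2, 214, 4, 12]

Answer:
[8, 2, 214, 4, 12]
[2, 77, 4, 997]
[8, 2, 214, 4, 12]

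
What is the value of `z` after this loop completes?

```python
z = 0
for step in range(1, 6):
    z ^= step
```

XOR of 1 to 5
`z` takes the values: 0 → 1 → 3 → 0 → 4 → 1

Answer: 1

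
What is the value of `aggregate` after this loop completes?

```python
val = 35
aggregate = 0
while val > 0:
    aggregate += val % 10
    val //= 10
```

Sum digits of 35
`aggregate` takes the values: 0 → 5 → 8

Answer: 8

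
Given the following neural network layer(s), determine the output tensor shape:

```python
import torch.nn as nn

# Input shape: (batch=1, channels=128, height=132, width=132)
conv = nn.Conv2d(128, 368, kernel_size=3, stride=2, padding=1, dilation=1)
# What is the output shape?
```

Input: (1, 128, 132, 132) -> Output: (1, 368, 66, 66)

Answer: (1, 368, 66, 66)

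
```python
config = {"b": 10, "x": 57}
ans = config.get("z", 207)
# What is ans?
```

Trace:
`config = {"b": 10, "x": 57}` → config = {'b': 10, 'x': 57}
`ans = config.get("z", 207)` → ans = 207
So ans = 207

Answer: 207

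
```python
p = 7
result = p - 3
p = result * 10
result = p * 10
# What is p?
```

Trace:
`p = 7` → p = 7
`result = p - 3` → result = 4
`p = result * 10` → p = 40
`result = p * 10` → result = 400
So p = 40

Answer: 40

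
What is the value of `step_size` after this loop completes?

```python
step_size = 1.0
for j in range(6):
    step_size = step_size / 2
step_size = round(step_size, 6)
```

Halving LR 6 times: 1 / 2^6
`step_size` takes the values: 1.0 → 0.5 → 0.25 → 0.125 → 0.0625 → 0.03125 → 0.015625

Answer: 0.015625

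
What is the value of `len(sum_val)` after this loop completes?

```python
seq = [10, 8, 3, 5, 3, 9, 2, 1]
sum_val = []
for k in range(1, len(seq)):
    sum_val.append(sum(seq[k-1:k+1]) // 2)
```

Number of 2-element averages
`sum_val` takes the values: [] → [9] → [9, 5] → [9, 5, 4] → [9, 5, 4, 4] → [9, 5, 4, 4, 6] → [9, 5, 4, 4, 6, 5] → [9, 5, 4, 4, 6, 5, 1]
So `len(sum_val)` = 7

Answer: 7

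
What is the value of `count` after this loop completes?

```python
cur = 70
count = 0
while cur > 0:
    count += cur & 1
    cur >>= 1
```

Count set bits in 70 (binary: 0b1000110)
`count` takes the values: 0 → 1 → 2 → 3

Answer: 3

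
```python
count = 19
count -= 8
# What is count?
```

Trace:
`count = 19` → count = 19
`count -= 8` → count = 11
So count = 11

Answer: 11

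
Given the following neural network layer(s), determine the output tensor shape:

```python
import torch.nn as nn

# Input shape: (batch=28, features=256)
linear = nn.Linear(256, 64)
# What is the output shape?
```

Input: (28, 256) -> Output: (28, 64)

Answer: (28, 64)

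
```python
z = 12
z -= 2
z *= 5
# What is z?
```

Trace:
`z = 12` → z = 12
`z -= 2` → z = 10
`z *= 5` → z = 50
So z = 50

Answer: 50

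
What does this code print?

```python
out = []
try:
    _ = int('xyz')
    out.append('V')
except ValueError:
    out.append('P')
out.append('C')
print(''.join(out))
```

Execution trace: 'P' (except ValueError) → 'C' (after the try/except). Output: PC

Answer: PC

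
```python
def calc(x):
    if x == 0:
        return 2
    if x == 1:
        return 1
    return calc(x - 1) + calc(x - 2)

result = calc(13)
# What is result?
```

Build up from base cases: calc(0)=2, calc(1)=1, calc(2)=3, calc(3)=4, calc(4)=7, calc(5)=11, calc(6)=18, ..., calc(13)=521

Answer: 521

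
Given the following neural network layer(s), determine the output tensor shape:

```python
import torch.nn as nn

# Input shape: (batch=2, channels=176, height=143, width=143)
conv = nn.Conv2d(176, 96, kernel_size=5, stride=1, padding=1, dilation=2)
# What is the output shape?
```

Input: (2, 176, 143, 143) -> Output: (2, 96, 137, 137)

Answer: (2, 96, 137, 137)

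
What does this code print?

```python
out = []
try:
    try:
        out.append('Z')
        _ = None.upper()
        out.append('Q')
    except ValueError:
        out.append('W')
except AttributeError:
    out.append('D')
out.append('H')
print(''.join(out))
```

Execution trace: 'Z' (try body) → 'D' (outer except AttributeError) → 'H' (after the try/except). Output: ZDH

Answer: ZDH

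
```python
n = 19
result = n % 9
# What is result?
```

Trace:
`n = 19` → n = 19
`result = n % 9` → result = 1
So result = 1

Answer: 1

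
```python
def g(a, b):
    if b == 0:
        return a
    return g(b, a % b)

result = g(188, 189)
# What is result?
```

g(188, 189) -> g(189, 188) -> g(188, 1) -> g(1, 0) -> 1

Answer: 1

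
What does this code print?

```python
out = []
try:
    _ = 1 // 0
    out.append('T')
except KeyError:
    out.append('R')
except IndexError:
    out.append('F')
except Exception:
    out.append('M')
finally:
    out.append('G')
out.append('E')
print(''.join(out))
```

Execution trace: 'M' (except Exception) → 'G' (finally) → 'E' (after the try/except). Output: MGE

Answer: MGE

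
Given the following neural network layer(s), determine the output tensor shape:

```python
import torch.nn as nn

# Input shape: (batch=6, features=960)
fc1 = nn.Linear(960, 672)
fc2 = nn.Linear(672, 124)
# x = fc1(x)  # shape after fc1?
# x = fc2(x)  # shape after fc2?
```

Input: (6, 960) -> after fc1: (6, 672) -> Output: (6, 124)

Answer: (6, 124)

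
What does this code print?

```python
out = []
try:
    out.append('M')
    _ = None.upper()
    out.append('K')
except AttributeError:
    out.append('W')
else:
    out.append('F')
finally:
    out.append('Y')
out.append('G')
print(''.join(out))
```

Execution trace: 'M' (try body) → 'W' (except AttributeError) → 'Y' (finally) → 'G' (after the try/except). Output: MWYG

Answer: MWYG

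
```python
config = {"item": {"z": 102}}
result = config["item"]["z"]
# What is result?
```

Trace:
`config = {"item": {"z": 102}}` → config = {'item': {'z': 102}}
`result = config["item"]["z"]` → result = 102
So result = 102

Answer: 102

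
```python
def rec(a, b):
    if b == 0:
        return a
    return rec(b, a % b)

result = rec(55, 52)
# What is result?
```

rec(55, 52) -> rec(52, 3) -> rec(3, 1) -> rec(1, 0) -> 1

Answer: 1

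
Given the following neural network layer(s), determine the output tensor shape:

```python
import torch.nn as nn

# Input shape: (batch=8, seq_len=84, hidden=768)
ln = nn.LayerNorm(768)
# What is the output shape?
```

Input: (8, 84, 768) -> Output: (8, 84, 768)

Answer: (8, 84, 768)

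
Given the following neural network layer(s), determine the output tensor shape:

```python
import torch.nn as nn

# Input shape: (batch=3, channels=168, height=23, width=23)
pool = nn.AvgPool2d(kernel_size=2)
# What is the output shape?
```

Input: (3, 168, 23, 23) -> Output: (3, 168, 11, 11)

Answer: (3, 168, 11, 11)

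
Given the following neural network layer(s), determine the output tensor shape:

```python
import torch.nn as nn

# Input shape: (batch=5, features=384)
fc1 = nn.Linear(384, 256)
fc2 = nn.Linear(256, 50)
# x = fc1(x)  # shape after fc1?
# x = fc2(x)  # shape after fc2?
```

Input: (5, 384) -> after fc1: (5, 256) -> Output: (5, 50)

Answer: (5, 50)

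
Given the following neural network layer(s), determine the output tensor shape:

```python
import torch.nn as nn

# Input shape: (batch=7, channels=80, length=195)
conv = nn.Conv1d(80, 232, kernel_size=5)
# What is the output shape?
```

Input: (7, 80, 195) -> Output: (7, 232, 191)

Answer: (7, 232, 191)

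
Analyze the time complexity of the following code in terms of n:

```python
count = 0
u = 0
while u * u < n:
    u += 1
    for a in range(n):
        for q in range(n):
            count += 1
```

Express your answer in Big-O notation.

Each loop level contributes: √n × n × n. Multiplying the contributions gives O(n^2√n).

Answer: O(n^2√n)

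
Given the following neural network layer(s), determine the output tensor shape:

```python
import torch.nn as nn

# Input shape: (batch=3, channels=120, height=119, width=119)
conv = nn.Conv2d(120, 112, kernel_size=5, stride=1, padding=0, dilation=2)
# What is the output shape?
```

Input: (3, 120, 119, 119) -> Output: (3, 112, 111, 111)

Answer: (3, 112, 111, 111)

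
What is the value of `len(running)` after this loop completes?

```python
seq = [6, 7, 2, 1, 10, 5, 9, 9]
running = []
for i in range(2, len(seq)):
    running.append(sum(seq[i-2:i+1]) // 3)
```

Number of 3-element averages
`running` takes the values: [] → [5] → [5, 3] → [5, 3, 4] → [5, 3, 4, 5] → [5, 3, 4, 5, 8] → [5, 3, 4, 5, 8, 7]
So `len(running)` = 6

Answer: 6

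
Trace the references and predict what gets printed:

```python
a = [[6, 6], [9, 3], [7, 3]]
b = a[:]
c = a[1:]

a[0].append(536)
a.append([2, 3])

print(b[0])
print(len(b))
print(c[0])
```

Key concept: slice with nested mutation.
Step by step:
`a = [[6, 6], [9, 3], [7, 3]]` → a = [[6, 6], [9, 3], [7, 3]]
`b = a[:]` → b = [[6, 6], [9, 3], [7, 3]]
`c = a[1:]` → c = [[9, 3], [7, 3]]
`a[0].append(536)` → a = [[6, 6, 536], [9, 3], [7, 3]]; b = [[6, 6, 536], [9, 3], [7, 3]]
`a.append([2, 3])` → a = [[6, 6, 536], [9, 3], [7, 3], [2, 3]]
`print(b[0])` → prints [6, 6, 536]
`print(len(b))` → prints 3
`print(c[0])` → prints [9, 3]

Answer:
[6, 6, 536]
3
[9, 3]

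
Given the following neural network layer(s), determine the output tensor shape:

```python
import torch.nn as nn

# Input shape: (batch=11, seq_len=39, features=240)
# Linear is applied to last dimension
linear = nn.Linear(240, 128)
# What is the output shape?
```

Input: (11, 39, 240) -> Output: (11, 39, 128)

Answer: (11, 39, 128)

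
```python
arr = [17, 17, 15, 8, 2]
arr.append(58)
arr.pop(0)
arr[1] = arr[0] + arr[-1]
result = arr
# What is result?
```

Trace:
`arr = [17, 17, 15, 8, 2]` → arr = [17, 17, 15, 8, 2]
`arr.append(58)` → arr = [17, 17, 15, 8, 2, 58]
`arr.pop(0)` → arr = [17, 15, 8, 2, 58]
`arr[1] = arr[0] + arr[-1]` → arr = [17, 75, 8, 2, 58]
`result = arr` → result = [17, 75, 8, 2, 58]
So result = [17, 75, 8, 2, 58]

Answer: [17, 75, 8, 2, 58]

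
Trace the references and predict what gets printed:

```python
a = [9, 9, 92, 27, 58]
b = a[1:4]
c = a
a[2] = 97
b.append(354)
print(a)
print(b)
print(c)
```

Key concept: slice vs alias.
Step by step:
`a = [9, 9, 92, 27, 58]` → a = [9, 9, 92, 27, 58]
`b = a[1:4]` → b = [9, 92, 27]
`c = a` → c = [9, 9, 92, 27, 58] (same object as a)
`a[2] = 97` → a = [9, 9, 97, 27, 58] (same object as c); c = [9, 9, 97, 27, 58] (same object as a)
`b.append(354)` → b = [9, 92, 27, 354]
`print(a)` → prints [9, 9, 97, 27, 58]
`print(b)` → prints [9, 92, 27, 354]
`print(c)` → prints [9, 9, 97, 27, 58]

Answer:
[9, 9, 97, 27, 58]
[9, 92, 27, 354]
[9, 9, 97, 27, 58]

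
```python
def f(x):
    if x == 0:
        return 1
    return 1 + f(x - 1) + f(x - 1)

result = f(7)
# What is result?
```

f(x) = 1 + 2·f(x-1), f(0)=1. Closed form: (1+1)·2^7 - 1 = 255.

Answer: 255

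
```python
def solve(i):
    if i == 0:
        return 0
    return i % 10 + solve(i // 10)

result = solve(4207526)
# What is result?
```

Sum of digits of 4207526: 6 + 2 + 5 + 7 + 0 + 2 + 4 = 26

Answer: 26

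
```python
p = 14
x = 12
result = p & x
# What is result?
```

Trace:
`p = 14` → p = 14
`x = 12` → x = 12
`result = p & x` → result = 12
So result = 12

Answer: 12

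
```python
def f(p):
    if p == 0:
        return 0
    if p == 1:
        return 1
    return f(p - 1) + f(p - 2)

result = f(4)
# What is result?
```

Build up from base cases: f(0)=0, f(1)=1, f(2)=1, f(3)=2, f(4)=3

Answer: 3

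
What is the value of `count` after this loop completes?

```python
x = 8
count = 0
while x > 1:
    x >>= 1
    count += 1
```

Count right shifts until 1
`count` takes the values: 0 → 1 → 2 → 3

Answer: 3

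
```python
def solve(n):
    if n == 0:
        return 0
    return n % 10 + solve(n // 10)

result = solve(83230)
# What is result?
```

Sum of digits of 83230: 0 + 3 + 2 + 3 + 8 = 16

Answer: 16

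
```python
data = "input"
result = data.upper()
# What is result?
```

Trace:
`data = "input"` → data = 'input'
`result = data.upper()` → result = 'INPUT'
So result = 'INPUT'

Answer: 'INPUT'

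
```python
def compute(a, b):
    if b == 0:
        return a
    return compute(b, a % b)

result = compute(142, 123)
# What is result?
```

compute(142, 123) -> compute(123, 19) -> compute(19, 9) -> compute(9, 1) -> compute(1, 0) -> 1

Answer: 1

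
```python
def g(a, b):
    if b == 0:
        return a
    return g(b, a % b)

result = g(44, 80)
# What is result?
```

g(44, 80) -> g(80, 44) -> g(44, 36) -> g(36, 8) -> g(8, 4) -> g(4, 0) -> 4

Answer: 4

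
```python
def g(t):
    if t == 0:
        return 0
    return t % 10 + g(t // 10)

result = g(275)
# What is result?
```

Sum of digits of 275: 5 + 7 + 2 = 14

Answer: 14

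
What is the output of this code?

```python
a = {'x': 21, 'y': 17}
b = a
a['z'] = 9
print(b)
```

Key concept: dict aliasing.
Step by step:
`a = {'x': 21, 'y': 17}` → a = {'x': 21, 'y': 17}
`b = a` → b = {'x': 21, 'y': 17} (same object as a)
`a['z'] = 9` → a = {'x': 21, 'y': 17, 'z': 9} (same object as b); b = {'x': 21, 'y': 17, 'z': 9} (same object as a)
`print(b)` → prints {'x': 21, 'y': 17, 'z': 9}

Answer: {'x': 21, 'y': 17, 'z': 9}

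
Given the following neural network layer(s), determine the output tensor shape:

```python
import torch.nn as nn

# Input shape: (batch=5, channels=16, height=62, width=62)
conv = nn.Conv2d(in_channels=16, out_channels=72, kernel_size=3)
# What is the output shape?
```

Input: (5, 16, 62, 62) -> Output: (5, 72, 60, 60)

Answer: (5, 72, 60, 60)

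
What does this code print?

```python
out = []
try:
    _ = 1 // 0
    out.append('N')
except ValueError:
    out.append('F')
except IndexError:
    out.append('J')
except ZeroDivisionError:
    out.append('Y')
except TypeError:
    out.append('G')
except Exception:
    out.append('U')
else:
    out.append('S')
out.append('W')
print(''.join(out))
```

Execution trace: 'Y' (except ZeroDivisionError) → 'W' (after the try/except). Output: YW

Answer: YW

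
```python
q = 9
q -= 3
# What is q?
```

Trace:
`q = 9` → q = 9
`q -= 3` → q = 6
So q = 6

Answer: 6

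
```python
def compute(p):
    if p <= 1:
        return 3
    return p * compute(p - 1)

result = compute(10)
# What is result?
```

compute(10) = 10 * 9 * 8 * 7 * 6 * 5 * 4 * 3 * 2 * 3 = 10886400

Answer: 10886400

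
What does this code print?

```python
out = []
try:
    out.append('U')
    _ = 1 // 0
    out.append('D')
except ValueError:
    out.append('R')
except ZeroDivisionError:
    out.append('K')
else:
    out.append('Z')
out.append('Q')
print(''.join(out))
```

Execution trace: 'U' (try body) → 'K' (except ZeroDivisionError) → 'Q' (after the try/except). Output: UKQ

Answer: UKQ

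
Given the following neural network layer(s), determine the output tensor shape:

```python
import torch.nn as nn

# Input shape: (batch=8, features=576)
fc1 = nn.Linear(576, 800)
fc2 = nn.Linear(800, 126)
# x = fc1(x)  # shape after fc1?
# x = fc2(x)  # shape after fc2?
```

Input: (8, 576) -> after fc1: (8, 800) -> Output: (8, 126)

Answer: (8, 126)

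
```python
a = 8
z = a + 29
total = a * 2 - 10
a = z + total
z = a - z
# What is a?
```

Trace:
`a = 8` → a = 8
`z = a + 29` → z = 37
`total = a * 2 - 10` → total = 6
`a = z + total` → a = 43
`z = a - z` → z = 6
So a = 43

Answer: 43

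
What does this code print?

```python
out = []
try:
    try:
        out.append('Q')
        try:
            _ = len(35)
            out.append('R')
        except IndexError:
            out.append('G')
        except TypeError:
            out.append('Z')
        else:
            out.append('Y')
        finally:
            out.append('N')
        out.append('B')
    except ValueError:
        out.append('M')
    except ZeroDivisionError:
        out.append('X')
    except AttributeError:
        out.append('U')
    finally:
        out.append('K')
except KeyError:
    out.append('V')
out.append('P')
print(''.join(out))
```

Execution trace: 'Q' (try body) → 'Z' (inner except TypeError) → 'N' (inner finally) → 'B' (try body, no exception) → 'K' (finally) → 'P' (after the try/except). Output: QZNBKP

Answer: QZNBKP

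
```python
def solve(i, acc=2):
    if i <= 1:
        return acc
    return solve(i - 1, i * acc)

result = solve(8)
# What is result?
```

Accumulator trace (n, acc): (8, 2) -> (7, 16) -> (6, 112) -> (5, 672) -> (4, 3360) -> (3, 13440) -> (2, 40320) -> (1, 80640) -> return 80640

Answer: 80640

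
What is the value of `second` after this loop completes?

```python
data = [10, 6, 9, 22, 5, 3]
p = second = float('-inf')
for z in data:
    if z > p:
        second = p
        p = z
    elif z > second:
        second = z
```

Second largest (with repeats) in [10, 6, 9, 22, 5, 3]
`second` takes the values: -inf → 6 → 9 → 10

Answer: 10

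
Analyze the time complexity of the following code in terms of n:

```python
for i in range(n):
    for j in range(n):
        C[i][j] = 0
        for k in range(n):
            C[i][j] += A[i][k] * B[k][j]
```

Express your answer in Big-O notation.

This is Naive matrix multiplication. Time complexity: O(n³).

Answer: O(n³)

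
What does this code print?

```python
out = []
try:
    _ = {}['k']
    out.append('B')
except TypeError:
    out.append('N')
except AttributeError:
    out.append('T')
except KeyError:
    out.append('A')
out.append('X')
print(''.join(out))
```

Execution trace: 'A' (except KeyError) → 'X' (after the try/except). Output: AX

Answer: AX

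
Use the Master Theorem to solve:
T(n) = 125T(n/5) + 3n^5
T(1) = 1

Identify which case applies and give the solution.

a=125, b=5, f(n)=3n^5. log_5(125) = 3. Since c=5 > 3 and the regularity condition holds (125(n/5)^5 = (125/5^5)n^5 with 125/5^5 < 1), Case 3 applies: T(n) = Θ(f(n)) = O(n^5).

Answer: O(n^5) - Case 3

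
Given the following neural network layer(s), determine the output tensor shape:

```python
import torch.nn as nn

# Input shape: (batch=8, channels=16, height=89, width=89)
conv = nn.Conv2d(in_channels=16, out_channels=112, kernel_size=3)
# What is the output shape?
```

Input: (8, 16, 89, 89) -> Output: (8, 112, 87, 87)

Answer: (8, 112, 87, 87)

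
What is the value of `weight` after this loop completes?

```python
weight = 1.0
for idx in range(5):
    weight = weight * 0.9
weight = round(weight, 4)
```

Exponential decay: 1.0 * 0.9^5
`weight` takes the values: 1.0 → 0.9 → 0.81 → 0.729 → 0.6561 → 0.59049 → 0.5905

Answer: 0.5905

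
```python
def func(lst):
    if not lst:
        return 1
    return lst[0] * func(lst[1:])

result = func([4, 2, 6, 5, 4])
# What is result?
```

Product over [4, 2, 6, 5, 4] = 4 * 2 * 6 * 5 * 4 = 960

Answer: 960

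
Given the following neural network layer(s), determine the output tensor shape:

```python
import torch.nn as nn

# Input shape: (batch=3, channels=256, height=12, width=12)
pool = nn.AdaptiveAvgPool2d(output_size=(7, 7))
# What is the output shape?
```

Input: (3, 256, 12, 12) -> Output: (3, 256, 7, 7)

Answer: (3, 256, 7, 7)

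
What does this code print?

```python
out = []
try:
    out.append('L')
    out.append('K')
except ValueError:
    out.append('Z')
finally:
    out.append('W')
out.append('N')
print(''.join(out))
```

Execution trace: 'L' (try body) → 'K' (try body, no exception) → 'W' (finally) → 'N' (after the try/except). Output: LKWN

Answer: LKWN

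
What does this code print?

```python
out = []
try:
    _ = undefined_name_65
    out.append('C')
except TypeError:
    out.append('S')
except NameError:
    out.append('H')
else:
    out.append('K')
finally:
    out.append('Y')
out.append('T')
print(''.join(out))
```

Execution trace: 'H' (except NameError) → 'Y' (finally) → 'T' (after the try/except). Output: HYT

Answer: HYT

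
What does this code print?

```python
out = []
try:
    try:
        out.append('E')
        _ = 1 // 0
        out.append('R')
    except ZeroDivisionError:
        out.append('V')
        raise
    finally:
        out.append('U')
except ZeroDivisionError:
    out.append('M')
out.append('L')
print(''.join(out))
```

Execution trace: 'E' (inner try body) → 'V' (inner except ZeroDivisionError) → 'U' (inner finally) → 'M' (outer except ZeroDivisionError) → 'L' (after the try/except). Output: EVUML

Answer: EVUML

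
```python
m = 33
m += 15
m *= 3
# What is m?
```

Trace:
`m = 33` → m = 33
`m += 15` → m = 48
`m *= 3` → m = 144
So m = 144

Answer: 144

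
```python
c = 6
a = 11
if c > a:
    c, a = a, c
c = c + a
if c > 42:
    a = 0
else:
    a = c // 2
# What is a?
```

Trace:
`c = 6` → c = 6
`a = 11` → a = 11
`if c > a: ...` → c > a is False → no variable changes
`c = c + a` → c = 17
`if c > 42: ...` → c > 42 is False, take else branch → a = 8
So a = 8

Answer: 8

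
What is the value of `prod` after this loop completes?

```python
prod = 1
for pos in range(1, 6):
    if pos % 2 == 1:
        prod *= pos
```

Product of odd numbers 1 to 5
`prod` takes the values: 1 → 3 → 15

Answer: 15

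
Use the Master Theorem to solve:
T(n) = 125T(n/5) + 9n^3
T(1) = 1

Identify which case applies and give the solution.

a=125, b=5, f(n)=9n^3. log_5(125) = 3. Since c=3 = 3, Case 2 applies: T(n) = Θ(n^log_b(a) · log n) = O(n^3 log n).

Answer: O(n^3 log n) - Case 2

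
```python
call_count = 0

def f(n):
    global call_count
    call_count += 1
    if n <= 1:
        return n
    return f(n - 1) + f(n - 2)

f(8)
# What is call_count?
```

Calls(n) = 1 + Calls(n-1) + Calls(n-2); Calls(0)=Calls(1)=1. For n=8 this gives 67.

Answer: 67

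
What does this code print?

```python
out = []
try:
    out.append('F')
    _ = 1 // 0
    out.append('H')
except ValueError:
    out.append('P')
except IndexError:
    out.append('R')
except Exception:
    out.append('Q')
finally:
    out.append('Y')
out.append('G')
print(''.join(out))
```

Execution trace: 'F' (try body) → 'Q' (except Exception) → 'Y' (finally) → 'G' (after the try/except). Output: FQYG

Answer: FQYG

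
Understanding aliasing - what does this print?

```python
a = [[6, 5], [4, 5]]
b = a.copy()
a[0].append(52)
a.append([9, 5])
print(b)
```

Key concept: shallow copy with nested lists.
Step by step:
`a = [[6, 5], [4, 5]]` → a = [[6, 5], [4, 5]]
`b = a.copy()` → b = [[6, 5], [4, 5]]
`a[0].append(52)` → a = [[6, 5, 52], [4, 5]]; b = [[6, 5, 52], [4, 5]]
`a.append([9, 5])` → a = [[6, 5, 52], [4, 5], [9, 5]]
`print(b)` → prints [[6, 5, 52], [4, 5]]

Answer: [[6, 5, 52], [4, 5]]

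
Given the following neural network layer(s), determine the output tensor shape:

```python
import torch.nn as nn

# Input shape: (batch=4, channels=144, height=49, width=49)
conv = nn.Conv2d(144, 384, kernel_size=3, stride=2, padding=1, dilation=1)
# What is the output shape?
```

Input: (4, 144, 49, 49) -> Output: (4, 384, 25, 25)

Answer: (4, 384, 25, 25)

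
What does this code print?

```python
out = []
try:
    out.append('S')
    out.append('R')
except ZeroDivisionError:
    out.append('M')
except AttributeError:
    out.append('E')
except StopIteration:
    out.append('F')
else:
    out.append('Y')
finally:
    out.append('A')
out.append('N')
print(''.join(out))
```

Execution trace: 'S' (try body) → 'R' (try body, no exception) → 'Y' (else) → 'A' (finally) → 'N' (after the try/except). Output: SRYAN

Answer: SRYAN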